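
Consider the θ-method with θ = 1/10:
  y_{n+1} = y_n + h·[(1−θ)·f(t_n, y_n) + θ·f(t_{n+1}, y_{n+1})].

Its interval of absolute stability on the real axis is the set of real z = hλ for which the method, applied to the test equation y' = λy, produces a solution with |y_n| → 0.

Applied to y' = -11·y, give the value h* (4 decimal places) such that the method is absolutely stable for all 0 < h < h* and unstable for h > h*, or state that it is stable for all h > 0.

(-2.5000,0); λ=-11 ⇒ h* = (5/2)/11 = 0.2273.

With y'=λy (z=hλ):
  y_{n+1} = y_n + z·[9/10·y_n + 1/10·y_{n+1}] ⇒ (1 − 1/10z)y_{n+1} = (1 + 9/10z)y_n
  Hence R(z) = (1 + 9/10z)/(1 − 1/10z).

Need |R(x)|<1, x<0.
x=-0.84: |R|=0.2251
R=−1: 1+9/10x = −1+1/10x ⇒ -4/5x=2 ⇒ x=2/(-4/5)=-2.5000
Confirm numerically:
  x=-2.448: |R|=0.96658 <1
  x=-1.554: |R|=0.34499 <1
  x=-1.274: |R|=0.13003 <1
  x=-2.840: |R|=1.21184 >1
  x=-2.544: |R|=1.02806 >1
Interval (-2.5000, 0).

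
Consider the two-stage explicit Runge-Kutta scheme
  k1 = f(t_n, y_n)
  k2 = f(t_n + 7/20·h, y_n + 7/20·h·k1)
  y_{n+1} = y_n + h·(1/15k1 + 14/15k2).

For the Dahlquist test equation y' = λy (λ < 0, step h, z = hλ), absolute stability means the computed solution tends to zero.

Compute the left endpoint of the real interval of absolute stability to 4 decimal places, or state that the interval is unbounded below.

Test eqn y'=λy, z=hλ:
  k1=λy_n ⇒ h·k1=z·y_n;  k2=λ(1+7/20z)y_n ⇒ h·k2=z(1+7/20z)y_n
  y_{n+1}/y_n = 1 + 1/15z + 14/15z(1+7/20z) = 1 + z + 49/150z²
  so R(z) = 1 + z + 49/150z².

Need |R(x)|<1, x<0.
x=-1.62: |R|=0.2373
R=1: x+49/150x²=0 ⇒ x=−150/49=-3.0612; min R=1−1/(4·49/150)=0.2347>−1
Confirm numerically:
  x=-3.002: |R|=0.94192 <1
  x=-2.257: |R|=0.40706 <1
  x=-1.651: |R|=0.23943 <1
  x=-1.544: |R|=0.23475 <1
  x=-3.638: |R|=1.68545 >1
  x=-3.366: |R|=1.33512 >1
Stable set (-3.0612, 0).

z* = -3.0612.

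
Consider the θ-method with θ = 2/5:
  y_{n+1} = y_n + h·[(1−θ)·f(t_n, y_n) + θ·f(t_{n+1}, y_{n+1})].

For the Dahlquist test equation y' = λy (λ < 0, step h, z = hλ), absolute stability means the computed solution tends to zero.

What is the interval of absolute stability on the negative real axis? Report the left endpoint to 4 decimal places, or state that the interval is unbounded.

With y'=λy (z=hλ):
  y_{n+1} = y_n + z·[3/5·y_n + 2/5·y_{n+1}] ⇒ (1 − 2/5z)y_{n+1} = (1 + 3/5z)y_n
  R(z) = (1 + 3/5z)/(1 − 2/5z).

Need |R(x)|<1, x<0.
x=-1.28: |R|=0.1534
R=−1: 1+3/5x = −1+2/5x ⇒ -1/5x=2 ⇒ x=2/(-1/5)=-10.0000
Confirm numerically:
  x=-8.301: |R|=0.92135 <1
  x=-7.672: |R|=0.88557 <1
  x=-6.710: |R|=0.82139 <1
  x=-5.965: |R|=0.76167 <1
  x=-10.493: |R|=1.01897 >1
  x=-10.420: |R|=1.01625 >1
  x=-10.090: |R|=1.00357 >1
Stable set (-10.0000, 0).

(-10.0000, 0).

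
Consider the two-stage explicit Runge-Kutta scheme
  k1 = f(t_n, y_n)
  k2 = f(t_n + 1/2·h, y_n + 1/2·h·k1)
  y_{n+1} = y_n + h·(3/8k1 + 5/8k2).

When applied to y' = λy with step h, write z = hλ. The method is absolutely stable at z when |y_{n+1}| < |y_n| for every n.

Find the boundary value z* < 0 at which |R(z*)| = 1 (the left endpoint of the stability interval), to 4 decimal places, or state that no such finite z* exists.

With y'=λy (z=hλ):
  k1=λy_n ⇒ h·k1=z·y_n;  k2=λ(1+1/2z)y_n ⇒ h·k2=z(1+1/2z)y_n
  y_{n+1}/y_n = 1 + 3/8z + 5/8z(1+1/2z) = 1 + z + 5/16z²
  Hence R(z) = 1 + z + 5/16z².

Solve |R(x)|<1 on ℝ⁻.
x=-1.3: |R|=0.2281
R=1: x+5/16x²=0 ⇒ x=−16/5=-3.2000; min R=1−1/(4·5/16)=0.2000>−1
Confirm numerically:
  x=-2.941: |R|=0.76196 <1
  x=-2.443: |R|=0.42208 <1
  x=-1.816: |R|=0.21458 <1
  x=-1.435: |R|=0.20851 <1
  x=-3.753: |R|=1.64857 >1
  x=-3.368: |R|=1.17682 >1
  x=-3.298: |R|=1.10100 >1
Interval (-3.2000, 0).

z* = -3.2000.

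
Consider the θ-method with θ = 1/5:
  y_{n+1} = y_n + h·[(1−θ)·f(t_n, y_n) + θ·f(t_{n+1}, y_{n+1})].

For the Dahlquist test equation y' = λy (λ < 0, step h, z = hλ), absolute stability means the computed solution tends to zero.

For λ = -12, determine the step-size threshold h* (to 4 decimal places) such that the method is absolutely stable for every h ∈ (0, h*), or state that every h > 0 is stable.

Test eqn y'=λy, z=hλ:
  y_{n+1} = y_n + z·[4/5·y_n + 1/5·y_{n+1}] ⇒ (1 − 1/5z)y_{n+1} = (1 + 4/5z)y_n
  ⇒ R(z) = (1 + 4/5z)/(1 − 1/5z).

Find x<0 with |R(x)|<1.
x=-1.01: |R|=0.1597
R=−1: 1+4/5x = −1+1/5x ⇒ -3/5x=2 ⇒ x=2/(-3/5)=-3.3333
Confirm numerically:
  x=-3.261: |R|=0.97373 <1
  x=-1.476: |R|=0.13959 <1
  x=-1.373: |R|=0.07720 <1
  x=-3.827: |R|=1.16778 >1
  x=-3.723: |R|=1.13401 >1
  x=-3.705: |R|=1.12809 >1
Interval (-3.3333, 0).

(-3.3333,0); λ=-12 ⇒ h* = (10/3)/12 = 0.2778.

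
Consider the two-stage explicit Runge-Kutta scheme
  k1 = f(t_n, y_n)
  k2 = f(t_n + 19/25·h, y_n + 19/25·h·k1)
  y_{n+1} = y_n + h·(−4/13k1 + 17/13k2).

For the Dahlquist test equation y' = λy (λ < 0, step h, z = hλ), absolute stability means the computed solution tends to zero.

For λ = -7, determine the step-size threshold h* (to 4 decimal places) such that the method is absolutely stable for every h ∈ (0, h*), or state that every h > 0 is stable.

(-1.0062,0); λ=-7 ⇒ h* = (325/323)/7 = 0.1437.

Test eqn y'=λy, z=hλ:
  k1=λy_n ⇒ h·k1=z·y_n;  k2=λ(1+19/25z)y_n ⇒ h·k2=z(1+19/25z)y_n
  y_{n+1}/y_n = 1 − 4/13z + 17/13z(1+19/25z) = 1 + z + 323/325z²
  so R(z) = 1 + z + 323/325z².

Find x<0 with |R(x)|<1.
x=-1.49: |R|=1.7164
R=1: x+323/325x²=0 ⇒ x=−325/323=-1.0062; min R=1−1/(4·323/325)=0.7485>−1
Confirm numerically:
  x=-0.709: |R|=0.79059 <1
  x=-0.666: |R|=0.77483 <1
  x=-0.641: |R|=0.76735 <1
  x=-1.503: |R|=1.74211 >1
  x=-1.106: |R|=1.10971 >1
So |R|<1 on (-1.0062, 0).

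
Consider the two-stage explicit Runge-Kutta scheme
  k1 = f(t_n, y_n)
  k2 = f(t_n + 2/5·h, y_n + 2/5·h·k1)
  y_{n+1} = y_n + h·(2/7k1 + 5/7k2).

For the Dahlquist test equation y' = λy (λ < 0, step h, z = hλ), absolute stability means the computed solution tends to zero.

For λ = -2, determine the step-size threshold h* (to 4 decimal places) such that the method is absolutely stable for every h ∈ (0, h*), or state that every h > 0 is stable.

Set f=λy, z=hλ:
  k1=λy_n ⇒ h·k1=z·y_n;  k2=λ(1+2/5z)y_n ⇒ h·k2=z(1+2/5z)y_n
  y_{n+1}/y_n = 1 + 2/7z + 5/7z(1+2/5z) = 1 + z + 2/7z²
  ⇒ R(z) = 1 + z + 2/7z².

Boundary: |R(x)|=1, x<0.
x=-0.78: |R|=0.3938
R=1: x+2/7x²=0 ⇒ x=−7/2=-3.5000; min R=1−1/(4·2/7)=0.1250>−1
Confirm numerically:
  x=-3.189: |R|=0.71663 <1
  x=-2.964: |R|=0.54608 <1
  x=-2.344: |R|=0.22581 <1
  x=-2.088: |R|=0.15764 <1
  x=-4.033: |R|=1.61417 >1
  x=-3.946: |R|=1.50283 >1
  x=-3.777: |R|=1.29892 >1
Interval (-3.5000, 0).

(-3.5000,0); λ=-2 ⇒ h* = (7/2)/2 = 1.7500.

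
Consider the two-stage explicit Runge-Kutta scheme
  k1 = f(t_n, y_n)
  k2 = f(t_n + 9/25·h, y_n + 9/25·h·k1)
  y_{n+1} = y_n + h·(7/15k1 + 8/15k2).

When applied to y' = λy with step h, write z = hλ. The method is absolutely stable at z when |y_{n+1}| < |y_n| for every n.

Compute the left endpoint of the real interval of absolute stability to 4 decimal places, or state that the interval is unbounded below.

With y'=λy (z=hλ):
  k1=λy_n ⇒ h·k1=z·y_n;  k2=λ(1+9/25z)y_n ⇒ h·k2=z(1+9/25z)y_n
  y_{n+1}/y_n = 1 + 7/15z + 8/15z(1+9/25z) = 1 + z + 24/125z²
  so R(z) = 1 + z + 24/125z².

Solve |R(x)|<1 on ℝ⁻.
x=-0.46: |R|=0.5806
R=1: x+24/125x²=0 ⇒ x=−125/24=-5.2083; min R=1−1/(4·24/125)=-0.3021>−1
Confirm numerically:
  x=-5.028: |R|=0.82591 <1
  x=-4.125: |R|=0.14200 <1
  x=-3.504: |R|=0.14662 <1
  x=-5.772: |R|=1.62467 >1
  x=-5.509: |R|=1.31802 >1
  x=-5.263: |R|=1.05524 >1
Interval (-5.2083, 0).

left endpoint -5.2083.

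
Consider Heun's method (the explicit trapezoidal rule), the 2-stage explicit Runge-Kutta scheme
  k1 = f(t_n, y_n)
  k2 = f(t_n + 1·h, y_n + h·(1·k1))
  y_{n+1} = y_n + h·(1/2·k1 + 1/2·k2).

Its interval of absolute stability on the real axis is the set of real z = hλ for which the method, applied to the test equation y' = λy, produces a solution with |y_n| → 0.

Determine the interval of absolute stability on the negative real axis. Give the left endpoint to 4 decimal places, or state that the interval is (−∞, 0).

(-2.0000, 0).

On y'=λy, z=hλ:
  order 2, 2-stage ⇒ R(z)=1+z+z^2/2
  (e.g. R(-1.41)=0.58405, |R|=0.58405)

Need |R(x)|<1, x<0.
x=-1.41: |R|=0.5840
|R(-2.04)|=1.0408 |R(-1.99)|=0.9900 |R(-0.98)|=0.5002
Bisect:
  x_lo=-2.7075 |R|=1.9578  x_hi=-0.2796 |R|=0.7595
  mid=-1.49357 |R|=0.62181 →hi
  mid=-2.10054 |R|=1.10560 →lo
  mid=-1.79706 |R|=0.81765 →hi
  mid=-1.94880 |R|=0.95011 →hi
  mid=-2.02467 |R|=1.02498 →lo
  mid=-1.98674 |R|=0.98682 →hi
  mid=-2.00570 |R|=1.00572 →lo
  mid=-1.99622 |R|=0.99623 →hi
  mid=-2.00096 |R|=1.00096 →lo
  ...
  [-2.00007,-1.99992] ⇒ x*=-2.0000
So |R|<1 on (-2.0000, 0).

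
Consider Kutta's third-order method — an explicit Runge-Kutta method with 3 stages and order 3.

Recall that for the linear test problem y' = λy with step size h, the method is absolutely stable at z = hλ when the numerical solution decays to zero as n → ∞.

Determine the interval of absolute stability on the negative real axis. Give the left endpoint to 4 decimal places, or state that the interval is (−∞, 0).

Set f=λy, z=hλ:
  order 3, 3-stage ⇒ R(z)=1+z+z^2/2+z^3/6
  (e.g. R(-1.59)=0.00410, |R|=0.00410)

Find x<0 with |R(x)|<1.
x=-1.59: |R|=0.0041
|R(-2.54)|=1.0454 |R(-1.41)|=0.1168 |R(-1.22)|=0.2216
Bisect:
  x_lo=-2.9502 |R|=1.8779  x_hi=-0.2152 |R|=0.8063
  mid=-1.58268 |R|=0.00902 →hi
  mid=-2.26643 |R|=0.63840 →hi
  mid=-2.60830 |R|=1.16416 →lo
  mid=-2.43736 |R|=0.88028 →hi
  mid=-2.52283 |R|=1.01666 →lo
  mid=-2.48009 |R|=0.94712 →hi
  mid=-2.50146 |R|=0.98154 →hi
  mid=-2.51214 |R|=0.99901 →hi
  ...
  [-2.51281,-2.51265] ⇒ x*=-2.5127
Interval (-2.5127, 0).

(-2.5127, 0).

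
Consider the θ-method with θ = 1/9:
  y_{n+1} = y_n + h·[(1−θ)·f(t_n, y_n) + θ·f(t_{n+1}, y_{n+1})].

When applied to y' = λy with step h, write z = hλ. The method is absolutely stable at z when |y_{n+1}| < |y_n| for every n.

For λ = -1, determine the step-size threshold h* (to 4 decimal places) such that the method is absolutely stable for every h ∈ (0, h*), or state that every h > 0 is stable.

(-2.5714,0); λ=-1 ⇒ h* = (18/7)/1 = 2.5714.

Set f=λy, z=hλ:
  y_{n+1} = y_n + z·[8/9·y_n + 1/9·y_{n+1}] ⇒ (1 − 1/9z)y_{n+1} = (1 + 8/9z)y_n
  so R(z) = (1 + 8/9z)/(1 − 1/9z).

Find x<0 with |R(x)|<1.
x=-1.63: |R|=0.3801
R=−1: 1+8/9x = −1+1/9x ⇒ -7/9x=2 ⇒ x=2/(-7/9)=-2.5714
Confirm numerically:
  x=-1.665: |R|=0.40506 <1
  x=-1.613: |R|=0.36785 <1
  x=-1.101: |R|=0.01901 <1
  x=-2.975: |R|=1.23591 >1
  x=-2.772: |R|=1.11927 >1
Interval (-2.5714, 0).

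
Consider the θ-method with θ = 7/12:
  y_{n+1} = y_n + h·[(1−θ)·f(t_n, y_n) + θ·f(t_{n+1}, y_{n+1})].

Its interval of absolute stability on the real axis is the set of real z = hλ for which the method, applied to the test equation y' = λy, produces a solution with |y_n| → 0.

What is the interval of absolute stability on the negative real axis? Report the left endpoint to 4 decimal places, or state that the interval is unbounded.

(−∞, 0) — no finite endpoint.

With y'=λy (z=hλ):
  y_{n+1} = y_n + z·[5/12·y_n + 7/12·y_{n+1}] ⇒ (1 − 7/12z)y_{n+1} = (1 + 5/12z)y_n
  ⇒ R(z) = (1 + 5/12z)/(1 − 7/12z).

Boundary: |R(x)|=1, x<0.
x=-1: |R|=0.3684
x=-2: |R|=0.0769
x=-10: |R|=0.4634
x=-100: |R|=0.6854
θ=7/12≥1/2 ⇒ |1+5/12x|<|1−7/12x| ∀x<0 ⇒ stable on all of ℝ⁻.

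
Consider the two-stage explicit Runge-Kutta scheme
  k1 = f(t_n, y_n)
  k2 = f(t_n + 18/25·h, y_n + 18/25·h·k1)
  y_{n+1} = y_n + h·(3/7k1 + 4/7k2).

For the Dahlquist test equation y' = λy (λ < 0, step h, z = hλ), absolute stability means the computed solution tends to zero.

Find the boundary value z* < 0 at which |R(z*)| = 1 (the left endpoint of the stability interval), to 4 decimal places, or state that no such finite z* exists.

z* = -2.4306.

On y'=λy, z=hλ:
  k1=λy_n ⇒ h·k1=z·y_n;  k2=λ(1+18/25z)y_n ⇒ h·k2=z(1+18/25z)y_n
  y_{n+1}/y_n = 1 + 3/7z + 4/7z(1+18/25z) = 1 + z + 72/175z²
  Hence R(z) = 1 + z + 72/175z².

Find x<0 with |R(x)|<1.
x=-1.58: |R|=0.4471
R=1: x+72/175x²=0 ⇒ x=−175/72=-2.4306; min R=1−1/(4·72/175)=0.3924>−1
Confirm numerically:
  x=-2.314: |R|=0.88903 <1
  x=-2.153: |R|=0.75414 <1
  x=-1.925: |R|=0.59960 <1
  x=-1.269: |R|=0.39355 <1
  x=-3.008: |R|=1.71463 >1
  x=-2.870: |R|=1.51890 >1
  x=-2.633: |R|=1.21931 >1
Interval (-2.4306, 0).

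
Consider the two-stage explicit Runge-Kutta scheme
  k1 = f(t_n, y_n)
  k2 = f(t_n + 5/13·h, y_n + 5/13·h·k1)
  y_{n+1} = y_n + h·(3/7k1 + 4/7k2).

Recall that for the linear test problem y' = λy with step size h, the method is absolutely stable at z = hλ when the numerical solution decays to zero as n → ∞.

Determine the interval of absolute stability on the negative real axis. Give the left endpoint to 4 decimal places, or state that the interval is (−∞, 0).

With y'=λy (z=hλ):
  k1=λy_n ⇒ h·k1=z·y_n;  k2=λ(1+5/13z)y_n ⇒ h·k2=z(1+5/13z)y_n
  y_{n+1}/y_n = 1 + 3/7z + 4/7z(1+5/13z) = 1 + z + 20/91z²
  Hence R(z) = 1 + z + 20/91z².

Need |R(x)|<1, x<0.
x=-0.85: |R|=0.3088
R=1: x+20/91x²=0 ⇒ x=−91/20=-4.5500; min R=1−1/(4·20/91)=-0.1375>−1
Confirm numerically:
  x=-3.904: |R|=0.44572 <1
  x=-3.690: |R|=0.30255 <1
  x=-2.091: |R|=0.13006 <1
  x=-5.039: |R|=1.54155 >1
  x=-4.969: |R|=1.45758 >1
  x=-4.865: |R|=1.33681 >1
Stable set (-4.5500, 0).

z∈(-4.5500,0).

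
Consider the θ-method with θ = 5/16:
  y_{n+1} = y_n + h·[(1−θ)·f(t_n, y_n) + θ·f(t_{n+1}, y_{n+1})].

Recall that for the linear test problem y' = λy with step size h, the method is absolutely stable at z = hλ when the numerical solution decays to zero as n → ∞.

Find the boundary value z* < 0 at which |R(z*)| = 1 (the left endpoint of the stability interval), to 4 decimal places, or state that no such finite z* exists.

left endpoint -5.3333.

Test eqn y'=λy, z=hλ:
  y_{n+1} = y_n + z·[11/16·y_n + 5/16·y_{n+1}] ⇒ (1 − 5/16z)y_{n+1} = (1 + 11/16z)y_n
  so R(z) = (1 + 11/16z)/(1 − 5/16z).

Need |R(x)|<1, x<0.
x=-1.51: |R|=0.0259
R=−1: 1+11/16x = −1+5/16x ⇒ -3/8x=2 ⇒ x=2/(-3/8)=-5.3333
Confirm numerically:
  x=-4.641: |R|=0.89404 <1
  x=-3.579: |R|=0.68945 <1
  x=-3.062: |R|=0.56474 <1
  x=-5.581: |R|=1.03385 >1
  x=-5.390: |R|=1.00792 >1
  x=-5.368: |R|=1.00486 >1
Interval (-5.3333, 0).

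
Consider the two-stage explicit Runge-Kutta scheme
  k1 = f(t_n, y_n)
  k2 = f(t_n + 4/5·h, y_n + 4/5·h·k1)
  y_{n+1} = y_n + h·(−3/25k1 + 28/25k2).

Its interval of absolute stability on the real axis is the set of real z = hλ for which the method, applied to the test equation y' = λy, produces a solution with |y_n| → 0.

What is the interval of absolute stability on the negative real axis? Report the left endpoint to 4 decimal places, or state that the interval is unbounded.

With y'=λy (z=hλ):
  k1=λy_n ⇒ h·k1=z·y_n;  k2=λ(1+4/5z)y_n ⇒ h·k2=z(1+4/5z)y_n
  y_{n+1}/y_n = 1 − 3/25z + 28/25z(1+4/5z) = 1 + z + 112/125z²
  ⇒ R(z) = 1 + z + 112/125z².

Find x<0 with |R(x)|<1.
x=-0.58: |R|=0.7214
R=1: x+112/125x²=0 ⇒ x=−125/112=-1.1161; min R=1−1/(4·112/125)=0.7210>−1
Confirm numerically:
  x=-1.062: |R|=0.94855 <1
  x=-1.028: |R|=0.91888 <1
  x=-0.508: |R|=0.72323 <1
  x=-0.452: |R|=0.73106 <1
  x=-1.657: |R|=1.80310 >1
  x=-1.484: |R|=1.48922 >1
  x=-1.167: |R|=1.05325 >1
Stable set (-1.1161, 0).

(-1.1161, 0).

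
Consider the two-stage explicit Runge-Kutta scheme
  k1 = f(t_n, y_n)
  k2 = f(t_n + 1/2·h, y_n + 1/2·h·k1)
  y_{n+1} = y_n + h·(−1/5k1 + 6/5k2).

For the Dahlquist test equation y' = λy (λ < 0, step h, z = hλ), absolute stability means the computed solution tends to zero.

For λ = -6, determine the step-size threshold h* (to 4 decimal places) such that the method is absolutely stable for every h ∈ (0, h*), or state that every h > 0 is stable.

Set f=λy, z=hλ:
  k1=λy_n ⇒ h·k1=z·y_n;  k2=λ(1+1/2z)y_n ⇒ h·k2=z(1+1/2z)y_n
  y_{n+1}/y_n = 1 − 1/5z + 6/5z(1+1/2z) = 1 + z + 3/5z²
  so R(z) = 1 + z + 3/5z².

Solve |R(x)|<1 on ℝ⁻.
x=-0.4: |R|=0.6960
R=1: x+3/5x²=0 ⇒ x=−5/3=-1.6667; min R=1−1/(4·3/5)=0.5833>−1
Confirm numerically:
  x=-1.242: |R|=0.68354 <1
  x=-0.894: |R|=0.58554 <1
  x=-0.752: |R|=0.58730 <1
  x=-2.119: |R|=1.57510 >1
  x=-1.936: |R|=1.31286 >1
  x=-1.852: |R|=1.20594 >1
Interval (-1.6667, 0).

(-1.6667,0); λ=-6 ⇒ h* = (5/3)/6 = 0.2778.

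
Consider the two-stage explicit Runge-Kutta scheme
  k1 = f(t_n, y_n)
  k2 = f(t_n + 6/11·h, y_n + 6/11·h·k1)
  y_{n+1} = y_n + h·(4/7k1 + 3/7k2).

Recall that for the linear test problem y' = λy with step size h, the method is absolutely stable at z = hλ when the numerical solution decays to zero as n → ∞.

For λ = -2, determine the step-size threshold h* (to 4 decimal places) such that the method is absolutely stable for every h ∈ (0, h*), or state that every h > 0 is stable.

Test eqn y'=λy, z=hλ:
  k1=λy_n ⇒ h·k1=z·y_n;  k2=λ(1+6/11z)y_n ⇒ h·k2=z(1+6/11z)y_n
  y_{n+1}/y_n = 1 + 4/7z + 3/7z(1+6/11z) = 1 + z + 18/77z²
  ⇒ R(z) = 1 + z + 18/77z².

Solve |R(x)|<1 on ℝ⁻.
x=-0.67: |R|=0.4349
R=1: x+18/77x²=0 ⇒ x=−77/18=-4.2778; min R=1−1/(4·18/77)=-0.0694>−1
Confirm numerically:
  x=-3.950: |R|=0.69734 <1
  x=-2.993: |R|=0.10109 <1
  x=-2.830: |R|=0.04221 <1
  x=-4.810: |R|=1.59844 >1
  x=-4.525: |R|=1.26151 >1
Interval (-4.2778, 0).

(-4.2778,0); λ=-2 ⇒ h* = (77/18)/2 = 2.1389.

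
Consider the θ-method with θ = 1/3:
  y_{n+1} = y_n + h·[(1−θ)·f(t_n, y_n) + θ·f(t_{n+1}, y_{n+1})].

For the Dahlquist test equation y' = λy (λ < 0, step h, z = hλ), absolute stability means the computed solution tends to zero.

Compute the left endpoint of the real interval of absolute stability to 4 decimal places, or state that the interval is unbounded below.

Set f=λy, z=hλ:
  y_{n+1} = y_n + z·[2/3·y_n + 1/3·y_{n+1}] ⇒ (1 − 1/3z)y_{n+1} = (1 + 2/3z)y_n
  R(z) = (1 + 2/3z)/(1 − 1/3z).

Need |R(x)|<1, x<0.
x=-0.37: |R|=0.6706
R=−1: 1+2/3x = −1+1/3x ⇒ -1/3x=2 ⇒ x=2/(-1/3)=-6.0000
Confirm numerically:
  x=-5.582: |R|=0.95129 <1
  x=-5.103: |R|=0.88930 <1
  x=-4.662: |R|=0.82537 <1
  x=-6.313: |R|=1.03361 >1
  x=-6.183: |R|=1.01993 >1
  x=-6.041: |R|=1.00453 >1
Interval (-6.0000, 0).

left endpoint -6.0000.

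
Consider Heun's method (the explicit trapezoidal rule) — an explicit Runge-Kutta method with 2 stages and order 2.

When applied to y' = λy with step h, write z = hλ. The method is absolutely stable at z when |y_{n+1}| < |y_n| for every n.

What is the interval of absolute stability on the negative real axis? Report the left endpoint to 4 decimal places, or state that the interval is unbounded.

(-2.0000, 0).

On y'=λy, z=hλ:
  order 2, 2-stage ⇒ R(z)=1+z+z^2/2
  (e.g. R(-1.13)=0.50845, |R|=0.50845)

Find x<0 with |R(x)|<1.
x=-1.13: |R|=0.5085
|R(-1.79)|=0.8121 |R(-1.72)|=0.7592 |R(-1.71)|=0.7520
Bisect:
  x_lo=-2.6764 |R|=1.9051  x_hi=-0.3639 |R|=0.7023
  mid=-1.52014 |R|=0.63527 →hi
  mid=-2.09825 |R|=1.10308 →lo
  mid=-1.80919 |R|=0.82740 →hi
  mid=-1.95372 |R|=0.95479 →hi
  mid=-2.02599 |R|=1.02632 →lo
  mid=-1.98985 |R|=0.98991 →hi
  mid=-2.00792 |R|=1.00795 →lo
  mid=-1.99889 |R|=0.99889 →hi
  mid=-2.00340 |R|=1.00341 →lo
  mid=-2.00115 |R|=1.00115 →lo
  ...
  [-2.00002,-1.99987] ⇒ x*=-2.0000
Stable set (-2.0000, 0).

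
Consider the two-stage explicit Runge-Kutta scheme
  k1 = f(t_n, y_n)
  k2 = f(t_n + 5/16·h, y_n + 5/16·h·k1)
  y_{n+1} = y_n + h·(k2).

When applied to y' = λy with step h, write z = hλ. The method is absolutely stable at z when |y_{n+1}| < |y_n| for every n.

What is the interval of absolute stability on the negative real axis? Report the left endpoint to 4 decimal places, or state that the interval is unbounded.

(-3.2000, 0).

Test eqn y'=λy, z=hλ:
  k1=λy_n ⇒ h·k1=z·y_n;  k2=λ(1+5/16z)y_n ⇒ h·k2=z(1+5/16z)y_n
  y_{n+1}/y_n = 1 + z(1+5/16z) = 1 + z + 5/16z²
  Hence R(z) = 1 + z + 5/16z².

Solve |R(x)|<1 on ℝ⁻.
x=-0.49: |R|=0.5850
R=1: x+5/16x²=0 ⇒ x=−16/5=-3.2000; min R=1−1/(4·5/16)=0.2000>−1
Confirm numerically:
  x=-2.875: |R|=0.70801 <1
  x=-2.798: |R|=0.64850 <1
  x=-2.049: |R|=0.26300 <1
  x=-3.356: |R|=1.16361 >1
  x=-3.313: |R|=1.11699 >1
  x=-3.240: |R|=1.04050 >1
So |R|<1 on (-3.2000, 0).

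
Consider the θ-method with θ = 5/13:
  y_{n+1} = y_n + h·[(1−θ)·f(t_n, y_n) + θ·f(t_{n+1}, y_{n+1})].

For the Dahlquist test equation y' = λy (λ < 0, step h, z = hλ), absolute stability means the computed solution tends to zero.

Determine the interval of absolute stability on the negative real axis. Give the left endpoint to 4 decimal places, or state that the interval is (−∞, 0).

Set f=λy, z=hλ:
  y_{n+1} = y_n + z·[8/13·y_n + 5/13·y_{n+1}] ⇒ (1 − 5/13z)y_{n+1} = (1 + 8/13z)y_n
  so R(z) = (1 + 8/13z)/(1 − 5/13z).

Boundary: |R(x)|=1, x<0.
x=-1.19: |R|=0.1836
R=−1: 1+8/13x = −1+5/13x ⇒ -3/13x=2 ⇒ x=2/(-3/13)=-8.6667
Confirm numerically:
  x=-8.519: |R|=0.99203 <1
  x=-6.493: |R|=0.85657 <1
  x=-6.072: |R|=0.82048 <1
  x=-4.571: |R|=0.65731 <1
  x=-9.256: |R|=1.02982 >1
  x=-9.080: |R|=1.02123 >1
  x=-8.799: |R|=1.00697 >1
Stable set (-8.6667, 0).

z∈(-8.6667,0).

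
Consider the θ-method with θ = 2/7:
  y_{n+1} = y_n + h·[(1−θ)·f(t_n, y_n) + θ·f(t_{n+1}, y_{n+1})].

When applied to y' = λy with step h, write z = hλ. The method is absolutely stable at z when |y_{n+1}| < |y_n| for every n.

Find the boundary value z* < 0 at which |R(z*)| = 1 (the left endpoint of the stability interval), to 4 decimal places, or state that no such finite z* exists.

z* = -4.6667.

On y'=λy, z=hλ:
  y_{n+1} = y_n + z·[5/7·y_n + 2/7·y_{n+1}] ⇒ (1 − 2/7z)y_{n+1} = (1 + 5/7z)y_n
  ⇒ R(z) = (1 + 5/7z)/(1 − 2/7z).

Need |R(x)|<1, x<0.
x=-1.68: |R|=0.1351
R=−1: 1+5/7x = −1+2/7x ⇒ -3/7x=2 ⇒ x=2/(-3/7)=-4.6667
Confirm numerically:
  x=-3.637: |R|=0.78359 <1
  x=-2.405: |R|=0.42549 <1
  x=-2.104: |R|=0.31406 <1
  x=-5.232: |R|=1.09711 >1
  x=-4.832: |R|=1.02976 >1
  x=-4.758: |R|=1.01659 >1
Interval (-4.6667, 0).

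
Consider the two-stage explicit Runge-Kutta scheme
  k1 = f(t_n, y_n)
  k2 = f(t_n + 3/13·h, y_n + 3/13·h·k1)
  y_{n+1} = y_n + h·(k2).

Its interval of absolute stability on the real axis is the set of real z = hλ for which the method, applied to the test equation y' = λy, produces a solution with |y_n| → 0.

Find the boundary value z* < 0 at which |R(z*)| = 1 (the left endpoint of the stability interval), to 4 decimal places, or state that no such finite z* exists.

z* = -4.3333.

Set f=λy, z=hλ:
  k1=λy_n ⇒ h·k1=z·y_n;  k2=λ(1+3/13z)y_n ⇒ h·k2=z(1+3/13z)y_n
  y_{n+1}/y_n = 1 + z(1+3/13z) = 1 + z + 3/13z²
  R(z) = 1 + z + 3/13z².

Need |R(x)|<1, x<0.
x=-1.37: |R|=0.0631
R=1: x+3/13x²=0 ⇒ x=−13/3=-4.3333; min R=1−1/(4·3/13)=-0.0833>−1
Confirm numerically:
  x=-3.849: |R|=0.56980 <1
  x=-3.758: |R|=0.50105 <1
  x=-2.654: |R|=0.02853 <1
  x=-4.688: |R|=1.38369 >1
  x=-4.573: |R|=1.25292 >1
  x=-4.502: |R|=1.17523 >1
Interval (-4.3333, 0).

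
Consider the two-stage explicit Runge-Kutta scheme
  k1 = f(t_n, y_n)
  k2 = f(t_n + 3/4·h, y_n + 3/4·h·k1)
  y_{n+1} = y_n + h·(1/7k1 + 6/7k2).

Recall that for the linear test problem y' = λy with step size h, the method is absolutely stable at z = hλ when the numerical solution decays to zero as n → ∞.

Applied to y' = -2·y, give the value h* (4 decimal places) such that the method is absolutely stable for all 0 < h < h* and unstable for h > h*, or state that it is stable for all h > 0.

(-1.5556,0); λ=-2 ⇒ h* = (14/9)/2 = 0.7778.

Set f=λy, z=hλ:
  k1=λy_n ⇒ h·k1=z·y_n;  k2=λ(1+3/4z)y_n ⇒ h·k2=z(1+3/4z)y_n
  y_{n+1}/y_n = 1 + 1/7z + 6/7z(1+3/4z) = 1 + z + 9/14z²
  so R(z) = 1 + z + 9/14z².

Need |R(x)|<1, x<0.
x=-0.75: |R|=0.6116
R=1: x+9/14x²=0 ⇒ x=−14/9=-1.5556; min R=1−1/(4·9/14)=0.6111>−1
Confirm numerically:
  x=-1.528: |R|=0.97293 <1
  x=-1.328: |R|=0.80573 <1
  x=-0.816: |R|=0.61205 <1
  x=-0.684: |R|=0.61676 <1
  x=-2.078: |R|=1.69791 >1
  x=-1.596: |R|=1.04150 >1
So |R|<1 on (-1.5556, 0).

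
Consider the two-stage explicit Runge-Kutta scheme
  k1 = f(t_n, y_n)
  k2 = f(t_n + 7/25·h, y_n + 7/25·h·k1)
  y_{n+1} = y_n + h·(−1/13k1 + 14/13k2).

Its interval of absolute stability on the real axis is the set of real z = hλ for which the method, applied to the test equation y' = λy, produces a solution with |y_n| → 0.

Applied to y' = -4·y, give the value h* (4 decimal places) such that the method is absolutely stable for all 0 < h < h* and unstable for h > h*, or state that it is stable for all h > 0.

(-3.3163,0); λ=-4 ⇒ h* = (325/98)/4 = 0.8291.

On y'=λy, z=hλ:
  k1=λy_n ⇒ h·k1=z·y_n;  k2=λ(1+7/25z)y_n ⇒ h·k2=z(1+7/25z)y_n
  y_{n+1}/y_n = 1 − 1/13z + 14/13z(1+7/25z) = 1 + z + 98/325z²
  ⇒ R(z) = 1 + z + 98/325z².

Find x<0 with |R(x)|<1.
x=-0.87: |R|=0.3582
R=1: x+98/325x²=0 ⇒ x=−325/98=-3.3163; min R=1−1/(4·98/325)=0.1709>−1
Confirm numerically:
  x=-3.152: |R|=0.84382 <1
  x=-2.635: |R|=0.45865 <1
  x=-2.616: |R|=0.44757 <1
  x=-3.856: |R|=1.62750 >1
  x=-3.505: |R|=1.19941 >1
So |R|<1 on (-3.3163, 0).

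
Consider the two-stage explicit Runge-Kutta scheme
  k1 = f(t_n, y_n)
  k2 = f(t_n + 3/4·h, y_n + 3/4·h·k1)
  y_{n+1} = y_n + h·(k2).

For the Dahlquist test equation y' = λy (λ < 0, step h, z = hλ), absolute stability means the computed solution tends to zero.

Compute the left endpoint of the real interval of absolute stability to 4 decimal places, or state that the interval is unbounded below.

left endpoint -1.3333.

Test eqn y'=λy, z=hλ:
  k1=λy_n ⇒ h·k1=z·y_n;  k2=λ(1+3/4z)y_n ⇒ h·k2=z(1+3/4z)y_n
  y_{n+1}/y_n = 1 + z(1+3/4z) = 1 + z + 3/4z²
  R(z) = 1 + z + 3/4z².

Boundary: |R(x)|=1, x<0.
x=-0.42: |R|=0.7123
R=1: x+3/4x²=0 ⇒ x=−4/3=-1.3333; min R=1−1/(4·3/4)=0.6667>−1
Confirm numerically:
  x=-0.947: |R|=0.72561 <1
  x=-0.898: |R|=0.70680 <1
  x=-0.592: |R|=0.67085 <1
  x=-1.657: |R|=1.40224 >1
  x=-1.610: |R|=1.33408 >1
  x=-1.419: |R|=1.09117 >1
Stable set (-1.3333, 0).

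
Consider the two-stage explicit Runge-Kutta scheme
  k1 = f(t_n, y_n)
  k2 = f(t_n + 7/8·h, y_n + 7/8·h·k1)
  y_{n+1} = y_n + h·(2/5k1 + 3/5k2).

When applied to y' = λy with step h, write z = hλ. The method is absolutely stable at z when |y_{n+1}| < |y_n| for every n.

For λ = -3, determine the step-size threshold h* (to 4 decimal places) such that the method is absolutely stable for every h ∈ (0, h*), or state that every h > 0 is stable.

Test eqn y'=λy, z=hλ:
  k1=λy_n ⇒ h·k1=z·y_n;  k2=λ(1+7/8z)y_n ⇒ h·k2=z(1+7/8z)y_n
  y_{n+1}/y_n = 1 + 2/5z + 3/5z(1+7/8z) = 1 + z + 21/40z²
  ⇒ R(z) = 1 + z + 21/40z².

Need |R(x)|<1, x<0.
x=-0.8: |R|=0.5360
R=1: x+21/40x²=0 ⇒ x=−40/21=-1.9048; min R=1−1/(4·21/40)=0.5238>−1
Confirm numerically:
  x=-1.573: |R|=0.72602 <1
  x=-1.496: |R|=0.67896 <1
  x=-1.453: |R|=0.65538 <1
  x=-1.247: |R|=0.56938 <1
  x=-2.462: |R|=1.72026 >1
  x=-2.199: |R|=1.33969 >1
So |R|<1 on (-1.9048, 0).

(-1.9048,0); λ=-3 ⇒ h* = (40/21)/3 = 0.6349.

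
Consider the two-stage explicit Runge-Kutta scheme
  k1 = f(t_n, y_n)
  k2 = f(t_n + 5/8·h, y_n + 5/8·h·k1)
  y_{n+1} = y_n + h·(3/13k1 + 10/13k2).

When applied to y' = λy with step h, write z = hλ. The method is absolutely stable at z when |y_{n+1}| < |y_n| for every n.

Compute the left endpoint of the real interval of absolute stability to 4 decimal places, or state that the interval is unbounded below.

z* = -2.0800.

With y'=λy (z=hλ):
  k1=λy_n ⇒ h·k1=z·y_n;  k2=λ(1+5/8z)y_n ⇒ h·k2=z(1+5/8z)y_n
  y_{n+1}/y_n = 1 + 3/13z + 10/13z(1+5/8z) = 1 + z + 25/52z²
  Hence R(z) = 1 + z + 25/52z².

Boundary: |R(x)|=1, x<0.
x=-1: |R|=0.4808
R=1: x+25/52x²=0 ⇒ x=−52/25=-2.0800; min R=1−1/(4·25/52)=0.4800>−1
Confirm numerically:
  x=-1.909: |R|=0.84306 <1
  x=-1.666: |R|=0.66840 <1
  x=-0.898: |R|=0.48969 <1
  x=-2.260: |R|=1.19558 >1
  x=-2.225: |R|=1.15511 >1
Stable set (-2.0800, 0).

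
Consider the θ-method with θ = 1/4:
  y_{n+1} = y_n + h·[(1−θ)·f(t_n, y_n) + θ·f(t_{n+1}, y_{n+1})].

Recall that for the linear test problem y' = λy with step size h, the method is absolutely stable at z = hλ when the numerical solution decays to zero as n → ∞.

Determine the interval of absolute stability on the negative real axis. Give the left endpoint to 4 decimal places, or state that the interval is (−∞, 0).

With y'=λy (z=hλ):
  y_{n+1} = y_n + z·[3/4·y_n + 1/4·y_{n+1}] ⇒ (1 − 1/4z)y_{n+1} = (1 + 3/4z)y_n
  so R(z) = (1 + 3/4z)/(1 − 1/4z).

Solve |R(x)|<1 on ℝ⁻.
x=-1.19: |R|=0.0829
R=−1: 1+3/4x = −1+1/4x ⇒ -1/2x=2 ⇒ x=2/(-1/2)=-4.0000
Confirm numerically:
  x=-3.596: |R|=0.89363 <1
  x=-3.504: |R|=0.86780 <1
  x=-2.120: |R|=0.38562 <1
  x=-4.231: |R|=1.05613 >1
  x=-4.221: |R|=1.05376 >1
  x=-4.172: |R|=1.04209 >1
Interval (-4.0000, 0).

(-4.0000, 0).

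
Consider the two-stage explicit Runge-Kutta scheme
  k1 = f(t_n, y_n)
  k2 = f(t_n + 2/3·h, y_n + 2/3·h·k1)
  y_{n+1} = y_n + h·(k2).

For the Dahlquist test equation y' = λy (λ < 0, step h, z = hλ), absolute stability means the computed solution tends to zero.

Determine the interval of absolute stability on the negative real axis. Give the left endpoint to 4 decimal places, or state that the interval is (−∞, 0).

z∈(-1.5000,0).

Test eqn y'=λy, z=hλ:
  k1=λy_n ⇒ h·k1=z·y_n;  k2=λ(1+2/3z)y_n ⇒ h·k2=z(1+2/3z)y_n
  y_{n+1}/y_n = 1 + z(1+2/3z) = 1 + z + 2/3z²
  ⇒ R(z) = 1 + z + 2/3z².

Need |R(x)|<1, x<0.
x=-0.86: |R|=0.6331
R=1: x+2/3x²=0 ⇒ x=−3/2=-1.5000; min R=1−1/(4·2/3)=0.6250>−1
Confirm numerically:
  x=-1.422: |R|=0.92606 <1
  x=-1.041: |R|=0.68145 <1
  x=-0.959: |R|=0.65412 <1
  x=-0.610: |R|=0.63807 <1
  x=-2.033: |R|=1.72239 >1
  x=-1.611: |R|=1.11921 >1
So |R|<1 on (-1.5000, 0).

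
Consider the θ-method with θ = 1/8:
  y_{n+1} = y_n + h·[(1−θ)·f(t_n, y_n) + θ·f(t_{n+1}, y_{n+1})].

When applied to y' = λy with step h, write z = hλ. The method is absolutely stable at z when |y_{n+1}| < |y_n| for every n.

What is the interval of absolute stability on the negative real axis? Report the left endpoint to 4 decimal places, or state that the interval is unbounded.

Test eqn y'=λy, z=hλ:
  y_{n+1} = y_n + z·[7/8·y_n + 1/8·y_{n+1}] ⇒ (1 − 1/8z)y_{n+1} = (1 + 7/8z)y_n
  Hence R(z) = (1 + 7/8z)/(1 − 1/8z).

Boundary: |R(x)|=1, x<0.
x=-1.41: |R|=0.1987
R=−1: 1+7/8x = −1+1/8x ⇒ -3/4x=2 ⇒ x=2/(-3/4)=-2.6667
Confirm numerically:
  x=-2.554: |R|=0.93595 <1
  x=-2.152: |R|=0.69582 <1
  x=-1.613: |R|=0.34235 <1
  x=-1.536: |R|=0.28859 <1
  x=-3.192: |R|=1.28163 >1
  x=-3.112: |R|=1.24046 >1
  x=-2.828: |R|=1.08940 >1
So |R|<1 on (-2.6667, 0).

(-2.6667, 0).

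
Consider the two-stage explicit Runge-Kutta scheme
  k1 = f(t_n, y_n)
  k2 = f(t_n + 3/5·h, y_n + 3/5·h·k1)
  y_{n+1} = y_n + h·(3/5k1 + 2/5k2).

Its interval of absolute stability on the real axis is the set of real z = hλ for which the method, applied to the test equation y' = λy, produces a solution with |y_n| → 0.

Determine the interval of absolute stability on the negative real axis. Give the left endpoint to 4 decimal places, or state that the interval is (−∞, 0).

(-4.1667, 0).

Set f=λy, z=hλ:
  k1=λy_n ⇒ h·k1=z·y_n;  k2=λ(1+3/5z)y_n ⇒ h·k2=z(1+3/5z)y_n
  y_{n+1}/y_n = 1 + 3/5z + 2/5z(1+3/5z) = 1 + z + 6/25z²
  ⇒ R(z) = 1 + z + 6/25z².

Boundary: |R(x)|=1, x<0.
x=-1.27: |R|=0.1171
R=1: x+6/25x²=0 ⇒ x=−25/6=-4.1667; min R=1−1/(4·6/25)=-0.0417>−1
Confirm numerically:
  x=-3.734: |R|=0.61226 <1
  x=-3.204: |R|=0.25975 <1
  x=-2.661: |R|=0.03842 <1
  x=-1.899: |R|=0.03351 <1
  x=-4.721: |R|=1.62808 >1
  x=-4.419: |R|=1.26761 >1
Stable set (-4.1667, 0).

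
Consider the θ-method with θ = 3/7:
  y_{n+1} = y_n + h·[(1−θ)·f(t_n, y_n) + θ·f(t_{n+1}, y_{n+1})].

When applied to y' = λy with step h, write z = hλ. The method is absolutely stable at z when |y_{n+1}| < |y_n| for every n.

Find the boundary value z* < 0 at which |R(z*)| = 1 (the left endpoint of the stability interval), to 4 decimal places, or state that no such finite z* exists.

On y'=λy, z=hλ:
  y_{n+1} = y_n + z·[4/7·y_n + 3/7·y_{n+1}] ⇒ (1 − 3/7z)y_{n+1} = (1 + 4/7z)y_n
  R(z) = (1 + 4/7z)/(1 − 3/7z).

Boundary: |R(x)|=1, x<0.
x=-1.26: |R|=0.1818
R=−1: 1+4/7x = −1+3/7x ⇒ -1/7x=2 ⇒ x=2/(-1/7)=-14.0000
Confirm numerically:
  x=-13.297: |R|=0.98501 <1
  x=-11.797: |R|=0.94803 <1
  x=-8.306: |R|=0.82161 <1
  x=-5.866: |R|=0.66932 <1
  x=-14.555: |R|=1.01095 >1
  x=-14.433: |R|=1.00861 >1
  x=-14.045: |R|=1.00092 >1
Stable set (-14.0000, 0).

z* = -14.0000.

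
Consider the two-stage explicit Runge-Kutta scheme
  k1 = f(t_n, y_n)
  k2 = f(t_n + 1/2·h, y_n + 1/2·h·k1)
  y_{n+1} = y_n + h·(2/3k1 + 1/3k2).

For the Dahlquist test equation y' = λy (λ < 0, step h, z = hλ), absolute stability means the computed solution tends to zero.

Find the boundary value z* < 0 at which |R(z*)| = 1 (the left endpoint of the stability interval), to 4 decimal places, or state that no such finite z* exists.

left endpoint -6.0000.

Test eqn y'=λy, z=hλ:
  k1=λy_n ⇒ h·k1=z·y_n;  k2=λ(1+1/2z)y_n ⇒ h·k2=z(1+1/2z)y_n
  y_{n+1}/y_n = 1 + 2/3z + 1/3z(1+1/2z) = 1 + z + 1/6z²
  ⇒ R(z) = 1 + z + 1/6z².

Find x<0 with |R(x)|<1.
x=-1.23: |R|=0.0222
R=1: x+1/6x²=0 ⇒ x=−6=-6.0000; min R=1−1/(4·1/6)=-0.5000>−1
Confirm numerically:
  x=-5.879: |R|=0.88144 <1
  x=-4.152: |R|=0.27882 <1
  x=-3.250: |R|=0.48958 <1
  x=-6.526: |R|=1.57211 >1
  x=-6.325: |R|=1.34260 >1
So |R|<1 on (-6.0000, 0).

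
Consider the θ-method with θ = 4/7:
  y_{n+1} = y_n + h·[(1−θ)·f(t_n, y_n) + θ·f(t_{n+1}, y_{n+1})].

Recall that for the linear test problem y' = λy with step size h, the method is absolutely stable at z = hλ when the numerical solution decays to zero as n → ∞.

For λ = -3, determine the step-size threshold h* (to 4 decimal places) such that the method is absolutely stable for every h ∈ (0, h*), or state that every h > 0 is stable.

unbounded; (−∞, 0). Any h>0 works for λ=-3.

With y'=λy (z=hλ):
  y_{n+1} = y_n + z·[3/7·y_n + 4/7·y_{n+1}] ⇒ (1 − 4/7z)y_{n+1} = (1 + 3/7z)y_n
  so R(z) = (1 + 3/7z)/(1 − 4/7z).

Find x<0 with |R(x)|<1.
x=-1.78: |R|=0.1176
x=-2: |R|=0.0667
x=-10: |R|=0.4894
x=-100: |R|=0.7199
θ=4/7≥1/2 ⇒ |1+3/7x|<|1−4/7x| ∀x<0 ⇒ stable on all of ℝ⁻.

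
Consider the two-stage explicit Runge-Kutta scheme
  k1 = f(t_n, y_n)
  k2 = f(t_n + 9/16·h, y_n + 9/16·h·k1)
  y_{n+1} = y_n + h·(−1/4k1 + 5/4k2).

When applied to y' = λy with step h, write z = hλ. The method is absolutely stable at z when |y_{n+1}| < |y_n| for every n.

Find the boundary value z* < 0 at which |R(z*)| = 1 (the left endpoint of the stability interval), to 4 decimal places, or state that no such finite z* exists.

With y'=λy (z=hλ):
  k1=λy_n ⇒ h·k1=z·y_n;  k2=λ(1+9/16z)y_n ⇒ h·k2=z(1+9/16z)y_n
  y_{n+1}/y_n = 1 − 1/4z + 5/4z(1+9/16z) = 1 + z + 45/64z²
  so R(z) = 1 + z + 45/64z².

Need |R(x)|<1, x<0.
x=-1.3: |R|=0.8883
R=1: x+45/64x²=0 ⇒ x=−64/45=-1.4222; min R=1−1/(4·45/64)=0.6444>−1
Confirm numerically:
  x=-1.161: |R|=0.78676 <1
  x=-1.095: |R|=0.74806 <1
  x=-0.939: |R|=0.68096 <1
  x=-2.001: |R|=1.81431 >1
  x=-1.660: |R|=1.27753 >1
Stable set (-1.4222, 0).

z* = -1.4222.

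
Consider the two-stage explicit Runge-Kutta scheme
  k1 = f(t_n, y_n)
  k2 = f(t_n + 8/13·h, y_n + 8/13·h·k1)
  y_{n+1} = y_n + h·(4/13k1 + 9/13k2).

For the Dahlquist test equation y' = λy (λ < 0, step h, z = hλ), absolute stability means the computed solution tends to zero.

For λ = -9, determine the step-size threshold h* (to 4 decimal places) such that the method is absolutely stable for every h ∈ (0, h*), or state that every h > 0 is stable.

Set f=λy, z=hλ:
  k1=λy_n ⇒ h·k1=z·y_n;  k2=λ(1+8/13z)y_n ⇒ h·k2=z(1+8/13z)y_n
  y_{n+1}/y_n = 1 + 4/13z + 9/13z(1+8/13z) = 1 + z + 72/169z²
  so R(z) = 1 + z + 72/169z².

Boundary: |R(x)|=1, x<0.
x=-1.43: |R|=0.4412
R=1: x+72/169x²=0 ⇒ x=−169/72=-2.3472; min R=1−1/(4·72/169)=0.4132>−1
Confirm numerically:
  x=-1.110: |R|=0.41492 <1
  x=-1.004: |R|=0.42545 <1
  x=-0.971: |R|=0.43068 <1
  x=-2.801: |R|=1.54150 >1
  x=-2.759: |R|=1.48402 >1
  x=-2.741: |R|=1.45984 >1
Interval (-2.3472, 0).

(-2.3472,0); λ=-9 ⇒ h* = (169/72)/9 = 0.2608.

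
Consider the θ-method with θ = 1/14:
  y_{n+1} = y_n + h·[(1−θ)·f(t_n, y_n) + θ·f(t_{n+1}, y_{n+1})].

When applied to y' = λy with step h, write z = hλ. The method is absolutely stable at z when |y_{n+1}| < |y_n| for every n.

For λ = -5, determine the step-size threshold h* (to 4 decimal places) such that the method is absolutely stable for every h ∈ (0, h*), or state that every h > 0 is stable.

(-2.3333,0); λ=-5 ⇒ h* = (7/3)/5 = 0.4667.

Set f=λy, z=hλ:
  y_{n+1} = y_n + z·[13/14·y_n + 1/14·y_{n+1}] ⇒ (1 − 1/14z)y_{n+1} = (1 + 13/14z)y_n
  ⇒ R(z) = (1 + 13/14z)/(1 − 1/14z).

Need |R(x)|<1, x<0.
x=-1.7: |R|=0.5159
R=−1: 1+13/14x = −1+1/14x ⇒ -6/7x=2 ⇒ x=2/(-6/7)=-2.3333
Confirm numerically:
  x=-2.059: |R|=0.79501 <1
  x=-2.048: |R|=0.78664 <1
  x=-1.619: |R|=0.45118 <1
  x=-1.408: |R|=0.27934 <1
  x=-2.855: |R|=1.37140 >1
  x=-2.667: |R|=1.24024 >1
  x=-2.478: |R|=1.10535 >1
Stable set (-2.3333, 0).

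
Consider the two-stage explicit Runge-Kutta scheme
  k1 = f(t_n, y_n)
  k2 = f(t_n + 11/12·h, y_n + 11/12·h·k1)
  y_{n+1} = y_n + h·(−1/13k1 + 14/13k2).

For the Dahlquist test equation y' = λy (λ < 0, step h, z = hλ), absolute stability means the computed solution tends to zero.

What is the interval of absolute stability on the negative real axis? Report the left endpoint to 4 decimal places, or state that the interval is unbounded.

Set f=λy, z=hλ:
  k1=λy_n ⇒ h·k1=z·y_n;  k2=λ(1+11/12z)y_n ⇒ h·k2=z(1+11/12z)y_n
  y_{n+1}/y_n = 1 − 1/13z + 14/13z(1+11/12z) = 1 + z + 77/78z²
  so R(z) = 1 + z + 77/78z².

Boundary: |R(x)|=1, x<0.
x=-0.67: |R|=0.7731
R=1: x+77/78x²=0 ⇒ x=−78/77=-1.0130; min R=1−1/(4·77/78)=0.7468>−1
Confirm numerically:
  x=-0.927: |R|=0.92131 <1
  x=-0.838: |R|=0.85524 <1
  x=-0.622: |R|=0.75992 <1
  x=-0.437: |R|=0.75152 <1
  x=-1.502: |R|=1.72508 >1
  x=-1.332: |R|=1.41948 >1
Stable set (-1.0130, 0).

z∈(-1.0130,0).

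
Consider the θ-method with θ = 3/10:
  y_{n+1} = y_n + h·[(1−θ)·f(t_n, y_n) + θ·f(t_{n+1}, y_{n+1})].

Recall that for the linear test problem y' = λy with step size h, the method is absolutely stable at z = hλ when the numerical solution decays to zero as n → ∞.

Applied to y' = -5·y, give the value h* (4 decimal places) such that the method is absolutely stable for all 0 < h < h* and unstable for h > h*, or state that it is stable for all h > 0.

Test eqn y'=λy, z=hλ:
  y_{n+1} = y_n + z·[7/10·y_n + 3/10·y_{n+1}] ⇒ (1 − 3/10z)y_{n+1} = (1 + 7/10z)y_n
  Hence R(z) = (1 + 7/10z)/(1 − 3/10z).

Find x<0 with |R(x)|<1.
x=-1.34: |R|=0.0442
R=−1: 1+7/10x = −1+3/10x ⇒ -2/5x=2 ⇒ x=2/(-2/5)=-5.0000
Confirm numerically:
  x=-3.094: |R|=0.60461 <1
  x=-2.798: |R|=0.52115 <1
  x=-2.296: |R|=0.35955 <1
  x=-5.270: |R|=1.04184 >1
  x=-5.149: |R|=1.02342 >1
Interval (-5.0000, 0).

(-5.0000,0); λ=-5 ⇒ h* = (5)/5 = 1.0000.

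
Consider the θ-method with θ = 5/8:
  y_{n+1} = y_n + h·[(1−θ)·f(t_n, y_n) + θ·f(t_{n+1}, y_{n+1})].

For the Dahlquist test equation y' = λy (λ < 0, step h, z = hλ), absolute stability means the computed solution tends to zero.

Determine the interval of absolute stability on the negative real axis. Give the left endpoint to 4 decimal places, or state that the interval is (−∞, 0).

With y'=λy (z=hλ):
  y_{n+1} = y_n + z·[3/8·y_n + 5/8·y_{n+1}] ⇒ (1 − 5/8z)y_{n+1} = (1 + 3/8z)y_n
  ⇒ R(z) = (1 + 3/8z)/(1 − 5/8z).

Boundary: |R(x)|=1, x<0.
x=-0.94: |R|=0.4079
x=-2: |R|=0.1111
x=-10: |R|=0.3793
x=-100: |R|=0.5748
θ=5/8≥1/2 ⇒ |1+3/8x|<|1−5/8x| ∀x<0 ⇒ unbounded interval.

(−∞, 0) — no finite endpoint.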